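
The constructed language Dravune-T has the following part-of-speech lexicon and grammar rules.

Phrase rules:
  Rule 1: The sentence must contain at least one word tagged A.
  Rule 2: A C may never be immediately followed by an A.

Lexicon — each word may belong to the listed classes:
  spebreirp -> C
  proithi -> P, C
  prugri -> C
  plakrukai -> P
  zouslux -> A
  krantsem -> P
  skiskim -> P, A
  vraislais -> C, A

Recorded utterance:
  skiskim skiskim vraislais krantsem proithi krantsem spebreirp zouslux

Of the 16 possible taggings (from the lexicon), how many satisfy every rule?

0

Candidates per position — 1:skiskim {P,A}; 2:skiskim {P,A}; 3:vraislais {C,A}; 4:krantsem {P}; 5:proithi {P,C}; 6:krantsem {P}; 7:spebreirp {C}; 8:zouslux {A}.
There are 16 candidate sequences in total.
Rule 2 cannot be satisfied by any choice of tags from the lexicon.
So there is no consistent tagging.
Count = 0.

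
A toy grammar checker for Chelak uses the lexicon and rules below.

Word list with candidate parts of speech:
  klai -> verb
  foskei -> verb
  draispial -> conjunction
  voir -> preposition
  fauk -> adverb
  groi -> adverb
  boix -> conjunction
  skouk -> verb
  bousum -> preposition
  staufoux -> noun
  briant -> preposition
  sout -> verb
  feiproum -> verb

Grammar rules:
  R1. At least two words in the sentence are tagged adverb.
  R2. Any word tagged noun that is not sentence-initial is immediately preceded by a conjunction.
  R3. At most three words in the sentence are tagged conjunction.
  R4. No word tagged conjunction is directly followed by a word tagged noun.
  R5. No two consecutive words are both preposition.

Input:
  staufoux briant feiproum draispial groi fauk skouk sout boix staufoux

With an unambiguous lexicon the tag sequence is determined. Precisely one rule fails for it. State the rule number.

Fixed tagging: noun preposition verb conjunction adverb adverb verb verb conjunction noun.
Applying the rules: R1 ✓, R2 ✓, R3 ✓, R4 ✗, R5 ✓.
Only rule 4 fails.

4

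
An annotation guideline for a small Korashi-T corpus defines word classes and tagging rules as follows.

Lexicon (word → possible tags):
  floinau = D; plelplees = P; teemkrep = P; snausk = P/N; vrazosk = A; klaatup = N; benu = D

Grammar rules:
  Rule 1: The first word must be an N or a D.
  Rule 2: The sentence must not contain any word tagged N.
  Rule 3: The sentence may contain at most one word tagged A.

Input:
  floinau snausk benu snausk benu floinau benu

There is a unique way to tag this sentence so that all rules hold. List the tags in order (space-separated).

D P D P D D D

Candidates per position — 1:floinau {D}; 2:snausk {P,N}; 3:benu {D}; 4:snausk {P,N}; 5:benu {D}; 6:floinau {D}; 7:benu {D}.
If word 2 were N, no tagging could satisfy rule 2; so word 2 is P.
If word 4 were N, no tagging could satisfy rule 2; so word 4 is P.
The unique satisfying tagging is: D P D P D D D.
Verifying each rule — rule 1 satisfied; rule 2 satisfied; rule 3 satisfied.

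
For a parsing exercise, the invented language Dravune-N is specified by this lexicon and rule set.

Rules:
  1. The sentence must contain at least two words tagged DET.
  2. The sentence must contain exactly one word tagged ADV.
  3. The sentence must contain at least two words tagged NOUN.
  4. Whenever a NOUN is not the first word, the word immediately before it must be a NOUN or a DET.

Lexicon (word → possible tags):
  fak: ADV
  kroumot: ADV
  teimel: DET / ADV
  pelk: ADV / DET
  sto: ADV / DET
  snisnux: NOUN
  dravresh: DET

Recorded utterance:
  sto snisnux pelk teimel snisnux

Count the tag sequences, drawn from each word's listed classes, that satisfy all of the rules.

Candidates per position — 1:sto {ADV,DET}; 2:snisnux {NOUN}; 3:pelk {ADV,DET}; 4:teimel {DET,ADV}; 5:snisnux {NOUN}.
There are 8 candidate sequences in total.
The sequences that satisfy every rule: DET NOUN ADV DET NOUN.
Count = 1.

1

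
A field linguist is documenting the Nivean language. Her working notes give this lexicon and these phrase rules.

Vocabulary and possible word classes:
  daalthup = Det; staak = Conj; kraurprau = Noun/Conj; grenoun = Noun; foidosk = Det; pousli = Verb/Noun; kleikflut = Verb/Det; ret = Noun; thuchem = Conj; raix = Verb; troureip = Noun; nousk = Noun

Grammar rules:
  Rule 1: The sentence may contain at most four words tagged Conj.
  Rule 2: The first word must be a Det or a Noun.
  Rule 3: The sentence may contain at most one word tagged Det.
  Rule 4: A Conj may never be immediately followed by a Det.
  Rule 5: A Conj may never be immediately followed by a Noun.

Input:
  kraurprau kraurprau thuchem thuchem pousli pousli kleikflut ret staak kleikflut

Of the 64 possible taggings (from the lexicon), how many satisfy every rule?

Candidates per position — 1:kraurprau {Noun,Conj}; 2:kraurprau {Noun,Conj}; 3:thuchem {Conj}; 4:thuchem {Conj}; 5:pousli {Verb,Noun}; 6:pousli {Verb,Noun}; 7:kleikflut {Verb,Det}; 8:ret {Noun}; 9:staak {Conj}; 10:kleikflut {Verb,Det}.
There are 64 candidate sequences in total.
Checking each against the rules leaves 8 sequences.
Count = 8.

8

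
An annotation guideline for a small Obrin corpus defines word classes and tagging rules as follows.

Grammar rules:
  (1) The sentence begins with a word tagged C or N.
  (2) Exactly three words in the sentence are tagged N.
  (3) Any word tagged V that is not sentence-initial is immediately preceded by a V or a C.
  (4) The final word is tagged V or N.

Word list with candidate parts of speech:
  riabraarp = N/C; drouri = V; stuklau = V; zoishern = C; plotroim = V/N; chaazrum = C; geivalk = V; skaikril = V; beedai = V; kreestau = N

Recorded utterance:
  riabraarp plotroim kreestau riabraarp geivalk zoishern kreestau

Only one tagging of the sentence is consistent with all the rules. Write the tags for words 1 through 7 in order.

C N N C V C N

Candidates per position — 1:riabraarp {N,C}; 2:plotroim {V,N}; 3:kreestau {N}; 4:riabraarp {N,C}; 5:geivalk {V}; 6:zoishern {C}; 7:kreestau {N}.
Word 4 cannot be N — rule 3 would then fail for every completion. It is C.
The remaining ambiguous positions (1, 2) are resolved jointly — only one combination satisfies every rule.
The only consistent sequence is: C N N C V C N.
Check: rule 1 ok; rule 2 ok; rule 3 ok; rule 4 ok.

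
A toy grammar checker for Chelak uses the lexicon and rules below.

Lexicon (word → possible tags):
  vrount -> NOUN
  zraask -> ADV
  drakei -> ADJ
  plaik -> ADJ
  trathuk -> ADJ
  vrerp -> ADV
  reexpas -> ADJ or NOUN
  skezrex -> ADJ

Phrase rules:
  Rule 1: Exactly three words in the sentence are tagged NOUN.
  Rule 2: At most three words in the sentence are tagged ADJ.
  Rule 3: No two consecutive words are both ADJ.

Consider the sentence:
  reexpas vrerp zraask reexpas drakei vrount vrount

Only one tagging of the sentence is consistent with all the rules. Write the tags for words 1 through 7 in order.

Candidates per position — 1:reexpas {ADJ,NOUN}; 2:vrerp {ADV}; 3:zraask {ADV}; 4:reexpas {ADJ,NOUN}; 5:drakei {ADJ}; 6:vrount {NOUN}; 7:vrount {NOUN}.
At position 4, choosing ADJ makes rule 3 impossible to satisfy; hence NOUN.
At position 1, choosing NOUN makes rule 1 impossible to satisfy; hence ADJ.
The unique satisfying tagging is: ADJ ADV ADV NOUN ADJ NOUN NOUN.
Checking: rule 1 ✓; rule 2 ✓; rule 3 ✓.

ADJ ADV ADV NOUN ADJ NOUN NOUN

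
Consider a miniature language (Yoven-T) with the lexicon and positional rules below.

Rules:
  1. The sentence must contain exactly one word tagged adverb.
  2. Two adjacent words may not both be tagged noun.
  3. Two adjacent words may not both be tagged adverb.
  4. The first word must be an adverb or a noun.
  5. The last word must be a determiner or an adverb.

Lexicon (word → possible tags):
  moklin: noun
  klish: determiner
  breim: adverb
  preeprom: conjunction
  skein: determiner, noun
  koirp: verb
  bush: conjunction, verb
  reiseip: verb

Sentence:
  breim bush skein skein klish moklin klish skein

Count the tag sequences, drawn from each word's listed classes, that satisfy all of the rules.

Candidates per position — 1:breim {adverb}; 2:bush {conjunction,verb}; 3:skein {determiner,noun}; 4:skein {determiner,noun}; 5:klish {determiner}; 6:moklin {noun}; 7:klish {determiner}; 8:skein {determiner,noun}.
There are 16 candidate sequences in total.
Checking each against the rules leaves 6 sequences.
Count = 6.

6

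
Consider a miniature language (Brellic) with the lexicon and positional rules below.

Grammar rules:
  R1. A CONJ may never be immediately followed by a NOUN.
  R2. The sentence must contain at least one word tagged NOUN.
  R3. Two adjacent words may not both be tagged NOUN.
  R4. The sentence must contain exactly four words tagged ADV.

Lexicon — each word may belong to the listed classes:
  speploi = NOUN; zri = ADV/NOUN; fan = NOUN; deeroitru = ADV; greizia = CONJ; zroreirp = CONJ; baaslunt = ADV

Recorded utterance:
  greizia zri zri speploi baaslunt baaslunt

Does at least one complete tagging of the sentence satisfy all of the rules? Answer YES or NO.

Candidates per position — 1:greizia {CONJ}; 2:zri {ADV,NOUN}; 3:zri {ADV,NOUN}; 4:speploi {NOUN}; 5:baaslunt {ADV}; 6:baaslunt {ADV}.
One satisfying assignment: CONJ ADV ADV NOUN ADV ADV.
Verifying each rule — rule 1 ✓; rule 2 ✓; rule 3 ✓; rule 4 ✓.

YES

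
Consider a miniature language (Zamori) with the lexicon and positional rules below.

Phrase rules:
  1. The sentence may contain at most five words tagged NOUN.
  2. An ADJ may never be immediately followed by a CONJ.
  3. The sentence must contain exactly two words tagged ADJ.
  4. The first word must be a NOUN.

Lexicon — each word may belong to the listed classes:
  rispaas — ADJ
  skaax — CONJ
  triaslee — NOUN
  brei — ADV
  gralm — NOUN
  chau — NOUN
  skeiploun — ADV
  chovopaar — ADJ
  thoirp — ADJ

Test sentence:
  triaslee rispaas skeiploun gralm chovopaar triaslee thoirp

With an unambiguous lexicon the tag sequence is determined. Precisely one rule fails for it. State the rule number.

3

Fixed tagging: NOUN ADJ ADV NOUN ADJ NOUN ADJ.
Applying the rules: R1 ok, R2 ok, R3 fails, R4 ok.
Only rule 3 fails.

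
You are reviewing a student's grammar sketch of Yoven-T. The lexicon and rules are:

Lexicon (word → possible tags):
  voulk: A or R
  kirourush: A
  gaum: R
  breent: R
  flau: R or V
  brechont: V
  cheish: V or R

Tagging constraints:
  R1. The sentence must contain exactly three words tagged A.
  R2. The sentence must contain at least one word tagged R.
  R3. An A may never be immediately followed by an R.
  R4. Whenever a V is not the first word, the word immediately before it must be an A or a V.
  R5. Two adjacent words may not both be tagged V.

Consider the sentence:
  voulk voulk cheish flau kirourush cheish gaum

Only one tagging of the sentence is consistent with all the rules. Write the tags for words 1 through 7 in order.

A A V R A V R

Candidates per position — 1:voulk {A,R}; 2:voulk {A,R}; 3:cheish {V,R}; 4:flau {R,V}; 5:kirourush {A}; 6:cheish {V,R}; 7:gaum {R}.
Position 1: tagging it R would leave rule 1 unsatisfiable, so it must be A.
Position 2: tagging it R would leave rule 1 unsatisfiable, so it must be A.
Position 3: tagging it R would leave rule 3 unsatisfiable, so it must be V.
Position 4: tagging it V would leave rule 5 unsatisfiable, so it must be R.
Position 6: tagging it R would leave rule 3 unsatisfiable, so it must be V.
That leaves exactly one tagging: A A V R A V R.
Verifying each rule — rule 1 holds; rule 2 holds; rule 3 holds; rule 4 holds; rule 5 holds.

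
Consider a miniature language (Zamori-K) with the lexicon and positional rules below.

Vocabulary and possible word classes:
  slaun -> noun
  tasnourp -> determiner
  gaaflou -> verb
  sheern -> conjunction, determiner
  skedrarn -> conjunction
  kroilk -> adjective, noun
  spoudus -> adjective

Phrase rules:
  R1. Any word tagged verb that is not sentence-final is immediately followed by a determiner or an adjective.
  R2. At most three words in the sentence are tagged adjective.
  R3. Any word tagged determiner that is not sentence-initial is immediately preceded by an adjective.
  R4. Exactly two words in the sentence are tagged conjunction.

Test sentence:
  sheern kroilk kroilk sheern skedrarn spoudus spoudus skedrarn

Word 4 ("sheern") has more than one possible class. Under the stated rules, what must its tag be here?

determiner

Candidates per position — 1:sheern {conjunction,determiner}; 2:kroilk {adjective,noun}; 3:kroilk {adjective,noun}; 4:sheern {conjunction,determiner}; 5:skedrarn {conjunction}; 6:spoudus {adjective}; 7:spoudus {adjective}; 8:skedrarn {conjunction}.
Position 1: tagging it conjunction would leave rule 4 unsatisfiable, so it must be determiner.
Position 4: tagging it conjunction would leave rule 4 unsatisfiable, so it must be determiner.
Position 3: tagging it noun would leave rule 3 unsatisfiable, so it must be adjective.
Position 2: tagging it adjective would leave rule 2 unsatisfiable, so it must be noun.
The only consistent sequence is: determiner noun adjective determiner conjunction adjective adjective conjunction.
Verifying each rule — rule 1 ok; rule 2 ok; rule 3 ok; rule 4 ok.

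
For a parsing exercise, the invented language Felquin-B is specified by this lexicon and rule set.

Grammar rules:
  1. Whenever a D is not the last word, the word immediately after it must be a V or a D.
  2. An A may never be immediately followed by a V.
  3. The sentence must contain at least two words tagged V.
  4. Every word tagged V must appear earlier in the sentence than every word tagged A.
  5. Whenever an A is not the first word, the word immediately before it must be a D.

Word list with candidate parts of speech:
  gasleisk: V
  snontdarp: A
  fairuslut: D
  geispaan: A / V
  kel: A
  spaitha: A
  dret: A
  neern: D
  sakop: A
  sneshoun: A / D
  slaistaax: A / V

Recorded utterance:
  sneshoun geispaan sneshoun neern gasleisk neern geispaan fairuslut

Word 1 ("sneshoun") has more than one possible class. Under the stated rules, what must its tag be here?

D

Candidates per position — 1:sneshoun {A,D}; 2:geispaan {A,V}; 3:sneshoun {A,D}; 4:neern {D}; 5:gasleisk {V}; 6:neern {D}; 7:geispaan {A,V}; 8:fairuslut {D}.
Position 1: A is ruled out by rule 4; that leaves D.
Position 2: A is ruled out by rule 1; that leaves V.
Position 3: A is ruled out by rule 4; that leaves D.
Position 7: A is ruled out by rule 1; that leaves V.
The unique satisfying tagging is: D V D D V D V D.
Checking: rule 1 ok; rule 2 ok; rule 3 ok; rule 4 ok; rule 5 ok.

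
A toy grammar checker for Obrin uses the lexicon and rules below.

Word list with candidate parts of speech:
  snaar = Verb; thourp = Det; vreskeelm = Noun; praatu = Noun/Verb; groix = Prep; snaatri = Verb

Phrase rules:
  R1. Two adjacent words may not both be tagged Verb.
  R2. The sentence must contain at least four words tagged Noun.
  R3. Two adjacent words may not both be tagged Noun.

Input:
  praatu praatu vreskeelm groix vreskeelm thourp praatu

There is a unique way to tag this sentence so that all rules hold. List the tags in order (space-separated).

Candidates per position — 1:praatu {Noun,Verb}; 2:praatu {Noun,Verb}; 3:vreskeelm {Noun}; 4:groix {Prep}; 5:vreskeelm {Noun}; 6:thourp {Det}; 7:praatu {Noun,Verb}.
Position 2: Noun is ruled out by rule 3; that leaves Verb.
Position 7: Verb is ruled out by rule 2; that leaves Noun.
Position 1: Verb is ruled out by rule 1; that leaves Noun.
The unique satisfying tagging is: Noun Verb Noun Prep Noun Det Noun.
Verifying each rule — rule 1 satisfied; rule 2 satisfied; rule 3 satisfied.

Noun Verb Noun Prep Noun Det Noun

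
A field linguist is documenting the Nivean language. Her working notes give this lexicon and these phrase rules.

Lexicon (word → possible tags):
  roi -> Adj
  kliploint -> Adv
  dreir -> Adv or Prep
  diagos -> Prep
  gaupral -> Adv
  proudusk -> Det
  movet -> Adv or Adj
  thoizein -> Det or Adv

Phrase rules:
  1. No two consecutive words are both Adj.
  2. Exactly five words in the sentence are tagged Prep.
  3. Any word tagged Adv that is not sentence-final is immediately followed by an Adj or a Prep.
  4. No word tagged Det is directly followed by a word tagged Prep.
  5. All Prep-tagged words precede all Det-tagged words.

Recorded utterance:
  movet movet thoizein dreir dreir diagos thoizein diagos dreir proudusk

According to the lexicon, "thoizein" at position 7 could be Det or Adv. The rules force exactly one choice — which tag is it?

Candidates per position — 1:movet {Adv,Adj}; 2:movet {Adv,Adj}; 3:thoizein {Det,Adv}; 4:dreir {Adv,Prep}; 5:dreir {Adv,Prep}; 6:diagos {Prep}; 7:thoizein {Det,Adv}; 8:diagos {Prep}; 9:dreir {Adv,Prep}; 10:proudusk {Det}.
If word 2 were Adv, no tagging could satisfy rule 3; so word 2 is Adj.
If word 3 were Det, no tagging could satisfy rule 5; so word 3 is Adv.
If word 4 were Adv, no tagging could satisfy rule 2; so word 4 is Prep.
If word 5 were Adv, no tagging could satisfy rule 2; so word 5 is Prep.
If word 7 were Det, no tagging could satisfy rule 4; so word 7 is Adv.
If word 9 were Adv, no tagging could satisfy rule 2; so word 9 is Prep.
If word 1 were Adj, no tagging could satisfy rule 1; so word 1 is Adv.
The only consistent sequence is: Adv Adj Adv Prep Prep Prep Adv Prep Prep Det.
Check: rule 1 ok; rule 2 ok; rule 3 ok; rule 4 ok; rule 5 ok.

Adv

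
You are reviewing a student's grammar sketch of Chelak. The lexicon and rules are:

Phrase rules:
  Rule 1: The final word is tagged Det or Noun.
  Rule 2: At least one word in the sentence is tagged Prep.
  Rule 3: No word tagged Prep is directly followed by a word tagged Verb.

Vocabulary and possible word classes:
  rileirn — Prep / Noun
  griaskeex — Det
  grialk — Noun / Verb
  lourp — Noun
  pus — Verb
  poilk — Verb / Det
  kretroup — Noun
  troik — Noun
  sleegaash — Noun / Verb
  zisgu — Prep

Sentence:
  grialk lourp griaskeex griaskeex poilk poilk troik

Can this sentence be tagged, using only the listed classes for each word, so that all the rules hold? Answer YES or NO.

Candidates per position — 1:grialk {Noun,Verb}; 2:lourp {Noun}; 3:griaskeex {Det}; 4:griaskeex {Det}; 5:poilk {Verb,Det}; 6:poilk {Verb,Det}; 7:troik {Noun}.
Rule 2 cannot be satisfied by any choice of tags from the lexicon.
So there is no consistent tagging.

NO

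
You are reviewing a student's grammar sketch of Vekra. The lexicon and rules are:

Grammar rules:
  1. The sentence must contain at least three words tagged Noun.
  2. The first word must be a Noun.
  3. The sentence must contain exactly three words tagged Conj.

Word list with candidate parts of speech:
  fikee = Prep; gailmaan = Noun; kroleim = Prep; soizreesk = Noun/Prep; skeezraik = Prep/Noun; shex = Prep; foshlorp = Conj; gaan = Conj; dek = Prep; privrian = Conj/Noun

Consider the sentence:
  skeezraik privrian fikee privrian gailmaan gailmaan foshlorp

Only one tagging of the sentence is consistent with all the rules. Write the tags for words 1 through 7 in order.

Noun Conj Prep Conj Noun Noun Conj

Candidates per position — 1:skeezraik {Prep,Noun}; 2:privrian {Conj,Noun}; 3:fikee {Prep}; 4:privrian {Conj,Noun}; 5:gailmaan {Noun}; 6:gailmaan {Noun}; 7:foshlorp {Conj}.
If word 1 were Prep, no tagging could satisfy rule 2; so word 1 is Noun.
If word 2 were Noun, no tagging could satisfy rule 3; so word 2 is Conj.
If word 4 were Noun, no tagging could satisfy rule 3; so word 4 is Conj.
The unique satisfying tagging is: Noun Conj Prep Conj Noun Noun Conj.
Checking: rule 1 ok; rule 2 ok; rule 3 ok.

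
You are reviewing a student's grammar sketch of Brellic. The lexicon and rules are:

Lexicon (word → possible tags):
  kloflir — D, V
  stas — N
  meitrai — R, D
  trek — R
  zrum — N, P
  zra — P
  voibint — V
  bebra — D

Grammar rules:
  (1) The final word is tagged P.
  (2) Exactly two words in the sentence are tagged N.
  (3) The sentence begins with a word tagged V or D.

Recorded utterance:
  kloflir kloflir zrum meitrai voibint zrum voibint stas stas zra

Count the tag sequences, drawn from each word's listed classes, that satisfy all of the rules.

8

Candidates per position — 1:kloflir {D,V}; 2:kloflir {D,V}; 3:zrum {N,P}; 4:meitrai {R,D}; 5:voibint {V}; 6:zrum {N,P}; 7:voibint {V}; 8:stas {N}; 9:stas {N}; 10:zra {P}.
There are 32 candidate sequences in total.
Checking each against the rules leaves 8 sequences.
Count = 8.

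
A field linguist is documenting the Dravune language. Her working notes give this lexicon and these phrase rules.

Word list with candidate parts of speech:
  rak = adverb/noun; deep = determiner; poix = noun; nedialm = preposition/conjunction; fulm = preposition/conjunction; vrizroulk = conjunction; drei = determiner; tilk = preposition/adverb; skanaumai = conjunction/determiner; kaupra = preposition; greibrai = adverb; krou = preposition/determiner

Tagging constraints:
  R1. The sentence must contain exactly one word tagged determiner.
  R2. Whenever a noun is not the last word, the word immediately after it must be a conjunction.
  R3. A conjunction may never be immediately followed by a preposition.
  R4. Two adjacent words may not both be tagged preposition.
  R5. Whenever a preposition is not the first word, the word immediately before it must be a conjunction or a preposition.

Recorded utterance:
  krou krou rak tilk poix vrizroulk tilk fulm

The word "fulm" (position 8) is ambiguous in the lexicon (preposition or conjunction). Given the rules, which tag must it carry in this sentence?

Candidates per position — 1:krou {preposition,determiner}; 2:krou {preposition,determiner}; 3:rak {adverb,noun}; 4:tilk {preposition,adverb}; 5:poix {noun}; 6:vrizroulk {conjunction}; 7:tilk {preposition,adverb}; 8:fulm {preposition,conjunction}.
If word 3 were noun, no tagging could satisfy rule 2; so word 3 is adverb.
If word 4 were preposition, no tagging could satisfy rule 5; so word 4 is adverb.
If word 7 were preposition, no tagging could satisfy rule 3; so word 7 is adverb.
If word 8 were preposition, no tagging could satisfy rule 5; so word 8 is conjunction.
The remaining ambiguous positions (1, 2) are resolved jointly — only one combination satisfies every rule.
The only consistent sequence is: preposition determiner adverb adverb noun conjunction adverb conjunction.
Check: rule 1 satisfied; rule 2 satisfied; rule 3 satisfied; rule 4 satisfied; rule 5 satisfied.

conjunction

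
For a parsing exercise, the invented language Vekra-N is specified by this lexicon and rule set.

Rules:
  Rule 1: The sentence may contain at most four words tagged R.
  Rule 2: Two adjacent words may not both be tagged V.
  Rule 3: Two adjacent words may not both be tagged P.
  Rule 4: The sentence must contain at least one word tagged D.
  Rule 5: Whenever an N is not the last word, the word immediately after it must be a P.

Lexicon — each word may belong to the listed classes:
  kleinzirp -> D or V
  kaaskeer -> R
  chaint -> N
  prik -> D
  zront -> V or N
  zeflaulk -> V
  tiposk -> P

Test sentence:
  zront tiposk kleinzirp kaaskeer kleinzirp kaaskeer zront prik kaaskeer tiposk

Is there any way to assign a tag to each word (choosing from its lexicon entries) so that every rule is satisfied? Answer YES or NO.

Candidates per position — 1:zront {V,N}; 2:tiposk {P}; 3:kleinzirp {D,V}; 4:kaaskeer {R}; 5:kleinzirp {D,V}; 6:kaaskeer {R}; 7:zront {V,N}; 8:prik {D}; 9:kaaskeer {R}; 10:tiposk {P}.
One satisfying assignment: N P D R V R V D R P.
Check: rule 1 ✓; rule 2 ✓; rule 3 ✓; rule 4 ✓; rule 5 ✓.

YES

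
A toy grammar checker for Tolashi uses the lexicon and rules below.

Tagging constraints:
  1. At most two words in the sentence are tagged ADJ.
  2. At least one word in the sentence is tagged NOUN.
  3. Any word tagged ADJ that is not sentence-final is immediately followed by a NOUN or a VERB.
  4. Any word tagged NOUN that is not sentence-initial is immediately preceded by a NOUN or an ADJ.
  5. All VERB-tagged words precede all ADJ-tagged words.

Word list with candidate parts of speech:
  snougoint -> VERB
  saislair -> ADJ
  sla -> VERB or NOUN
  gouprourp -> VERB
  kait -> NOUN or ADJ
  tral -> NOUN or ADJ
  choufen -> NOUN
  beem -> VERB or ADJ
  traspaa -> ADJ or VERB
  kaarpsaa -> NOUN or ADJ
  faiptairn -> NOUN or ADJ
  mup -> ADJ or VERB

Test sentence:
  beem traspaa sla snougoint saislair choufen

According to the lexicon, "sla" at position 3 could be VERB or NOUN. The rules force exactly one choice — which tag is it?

Candidates per position — 1:beem {VERB,ADJ}; 2:traspaa {ADJ,VERB}; 3:sla {VERB,NOUN}; 4:snougoint {VERB}; 5:saislair {ADJ}; 6:choufen {NOUN}.
Position 1: tagging it ADJ would leave rule 5 unsatisfiable, so it must be VERB.
Position 2: tagging it ADJ would leave rule 5 unsatisfiable, so it must be VERB.
Position 3: tagging it NOUN would leave rule 4 unsatisfiable, so it must be VERB.
The only consistent sequence is: VERB VERB VERB VERB ADJ NOUN.
Verifying each rule — rule 1 holds; rule 2 holds; rule 3 holds; rule 4 holds; rule 5 holds.

VERB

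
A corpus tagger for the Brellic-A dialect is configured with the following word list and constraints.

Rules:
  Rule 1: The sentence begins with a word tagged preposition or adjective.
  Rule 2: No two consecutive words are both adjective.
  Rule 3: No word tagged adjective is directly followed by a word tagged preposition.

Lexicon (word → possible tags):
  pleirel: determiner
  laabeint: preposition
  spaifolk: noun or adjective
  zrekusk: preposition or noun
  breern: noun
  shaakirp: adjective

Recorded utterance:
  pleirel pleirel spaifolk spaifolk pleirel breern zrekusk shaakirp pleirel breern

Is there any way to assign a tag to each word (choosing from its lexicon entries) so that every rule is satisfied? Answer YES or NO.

NO

Candidates per position — 1:pleirel {determiner}; 2:pleirel {determiner}; 3:spaifolk {noun,adjective}; 4:spaifolk {noun,adjective}; 5:pleirel {determiner}; 6:breern {noun}; 7:zrekusk {preposition,noun}; 8:shaakirp {adjective}; 9:pleirel {determiner}; 10:breern {noun}.
Rule 1 cannot be satisfied by any choice of tags from the lexicon.
So there is no consistent tagging.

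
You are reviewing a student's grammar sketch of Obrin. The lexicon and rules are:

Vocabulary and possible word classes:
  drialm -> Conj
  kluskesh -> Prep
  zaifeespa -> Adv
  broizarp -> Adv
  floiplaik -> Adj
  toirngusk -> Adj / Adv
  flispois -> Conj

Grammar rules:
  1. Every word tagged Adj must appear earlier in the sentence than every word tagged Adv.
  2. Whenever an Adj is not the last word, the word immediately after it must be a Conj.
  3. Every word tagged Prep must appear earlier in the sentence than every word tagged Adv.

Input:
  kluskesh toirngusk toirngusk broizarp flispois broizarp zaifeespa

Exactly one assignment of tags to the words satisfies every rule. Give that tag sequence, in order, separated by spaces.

Prep Adv Adv Adv Conj Adv Adv

Candidates per position — 1:kluskesh {Prep}; 2:toirngusk {Adj,Adv}; 3:toirngusk {Adj,Adv}; 4:broizarp {Adv}; 5:flispois {Conj}; 6:broizarp {Adv}; 7:zaifeespa {Adv}.
At position 2, choosing Adj makes rule 2 impossible to satisfy; hence Adv.
At position 3, choosing Adj makes rule 1 impossible to satisfy; hence Adv.
So the tagging must be: Prep Adv Adv Adv Conj Adv Adv.
Checking: rule 1 holds; rule 2 holds; rule 3 holds.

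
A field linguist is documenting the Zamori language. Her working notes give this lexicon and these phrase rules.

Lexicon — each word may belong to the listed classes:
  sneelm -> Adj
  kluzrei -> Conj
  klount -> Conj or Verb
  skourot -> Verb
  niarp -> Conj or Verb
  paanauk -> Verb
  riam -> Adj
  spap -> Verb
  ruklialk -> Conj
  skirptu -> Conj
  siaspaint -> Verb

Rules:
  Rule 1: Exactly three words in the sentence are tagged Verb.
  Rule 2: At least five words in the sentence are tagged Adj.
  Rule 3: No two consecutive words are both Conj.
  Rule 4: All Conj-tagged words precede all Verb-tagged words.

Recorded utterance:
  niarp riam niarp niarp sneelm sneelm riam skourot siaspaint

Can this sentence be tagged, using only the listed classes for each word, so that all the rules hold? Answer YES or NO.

Candidates per position — 1:niarp {Conj,Verb}; 2:riam {Adj}; 3:niarp {Conj,Verb}; 4:niarp {Conj,Verb}; 5:sneelm {Adj}; 6:sneelm {Adj}; 7:riam {Adj}; 8:skourot {Verb}; 9:siaspaint {Verb}.
Rule 2 cannot be satisfied by any choice of tags from the lexicon.
So there is no consistent tagging.

NO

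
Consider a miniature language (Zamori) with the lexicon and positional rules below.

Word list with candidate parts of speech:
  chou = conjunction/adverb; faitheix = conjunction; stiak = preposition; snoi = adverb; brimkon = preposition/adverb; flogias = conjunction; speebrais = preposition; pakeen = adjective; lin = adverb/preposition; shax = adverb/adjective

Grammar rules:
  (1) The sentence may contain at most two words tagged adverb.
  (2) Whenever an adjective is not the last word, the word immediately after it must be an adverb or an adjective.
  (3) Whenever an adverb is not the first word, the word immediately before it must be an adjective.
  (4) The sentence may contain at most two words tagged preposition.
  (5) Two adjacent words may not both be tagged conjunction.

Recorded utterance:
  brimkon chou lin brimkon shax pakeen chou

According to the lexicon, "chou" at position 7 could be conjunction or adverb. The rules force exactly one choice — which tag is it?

adverb

Candidates per position — 1:brimkon {preposition,adverb}; 2:chou {conjunction,adverb}; 3:lin {adverb,preposition}; 4:brimkon {preposition,adverb}; 5:shax {adverb,adjective}; 6:pakeen {adjective}; 7:chou {conjunction,adverb}.
If word 2 were adverb, no tagging could satisfy rule 3; so word 2 is conjunction.
If word 3 were adverb, no tagging could satisfy rule 3; so word 3 is preposition.
If word 4 were adverb, no tagging could satisfy rule 3; so word 4 is preposition.
If word 5 were adverb, no tagging could satisfy rule 3; so word 5 is adjective.
If word 7 were conjunction, no tagging could satisfy rule 2; so word 7 is adverb.
If word 1 were preposition, no tagging could satisfy rule 4; so word 1 is adverb.
The only consistent sequence is: adverb conjunction preposition preposition adjective adjective adverb.
Verifying each rule — rule 1 satisfied; rule 2 satisfied; rule 3 satisfied; rule 4 satisfied; rule 5 satisfied.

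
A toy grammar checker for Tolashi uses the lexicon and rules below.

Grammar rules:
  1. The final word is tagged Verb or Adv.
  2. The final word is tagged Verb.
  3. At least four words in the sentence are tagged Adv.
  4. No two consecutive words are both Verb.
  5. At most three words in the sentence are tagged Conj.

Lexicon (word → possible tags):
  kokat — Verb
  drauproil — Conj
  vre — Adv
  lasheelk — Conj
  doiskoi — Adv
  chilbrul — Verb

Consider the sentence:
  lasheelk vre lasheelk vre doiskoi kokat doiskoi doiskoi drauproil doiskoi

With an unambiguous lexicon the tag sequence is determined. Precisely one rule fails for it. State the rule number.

2

Fixed tagging: Conj Adv Conj Adv Adv Verb Adv Adv Conj Adv.
Rule check: R1 ✓, R2 ✗, R3 ✓, R4 ✓, R5 ✓.
Only rule 2 fails.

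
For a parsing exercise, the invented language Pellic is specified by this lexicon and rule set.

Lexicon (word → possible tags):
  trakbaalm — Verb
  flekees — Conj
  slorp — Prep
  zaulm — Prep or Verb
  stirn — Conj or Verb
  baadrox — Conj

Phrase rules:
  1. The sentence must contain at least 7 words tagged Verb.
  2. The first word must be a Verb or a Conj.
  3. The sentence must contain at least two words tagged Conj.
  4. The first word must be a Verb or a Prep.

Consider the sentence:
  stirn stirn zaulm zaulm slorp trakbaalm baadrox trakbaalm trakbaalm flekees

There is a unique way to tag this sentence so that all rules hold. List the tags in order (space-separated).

Candidates per position — 1:stirn {Conj,Verb}; 2:stirn {Conj,Verb}; 3:zaulm {Prep,Verb}; 4:zaulm {Prep,Verb}; 5:slorp {Prep}; 6:trakbaalm {Verb}; 7:baadrox {Conj}; 8:trakbaalm {Verb}; 9:trakbaalm {Verb}; 10:flekees {Conj}.
Word 1 cannot be Conj — rule 1 would then fail for every completion. It is Verb.
Word 2 cannot be Conj — rule 1 would then fail for every completion. It is Verb.
Word 3 cannot be Prep — rule 1 would then fail for every completion. It is Verb.
Word 4 cannot be Prep — rule 1 would then fail for every completion. It is Verb.
The unique satisfying tagging is: Verb Verb Verb Verb Prep Verb Conj Verb Verb Conj.
Verifying each rule — rule 1 ✓; rule 2 ✓; rule 3 ✓; rule 4 ✓.

Verb Verb Verb Verb Prep Verb Conj Verb Verb Conj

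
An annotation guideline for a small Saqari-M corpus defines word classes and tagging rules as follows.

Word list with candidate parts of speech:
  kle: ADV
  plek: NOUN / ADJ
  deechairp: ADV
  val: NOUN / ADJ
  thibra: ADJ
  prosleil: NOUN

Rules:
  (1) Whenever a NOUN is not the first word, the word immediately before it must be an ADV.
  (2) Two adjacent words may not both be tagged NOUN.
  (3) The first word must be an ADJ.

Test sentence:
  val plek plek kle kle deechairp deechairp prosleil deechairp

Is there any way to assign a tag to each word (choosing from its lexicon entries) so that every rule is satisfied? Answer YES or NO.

Candidates per position — 1:val {NOUN,ADJ}; 2:plek {NOUN,ADJ}; 3:plek {NOUN,ADJ}; 4:kle {ADV}; 5:kle {ADV}; 6:deechairp {ADV}; 7:deechairp {ADV}; 8:prosleil {NOUN}; 9:deechairp {ADV}.
One satisfying assignment: ADJ ADJ ADJ ADV ADV ADV ADV NOUN ADV.
Check: rule 1 holds; rule 2 holds; rule 3 holds.

YES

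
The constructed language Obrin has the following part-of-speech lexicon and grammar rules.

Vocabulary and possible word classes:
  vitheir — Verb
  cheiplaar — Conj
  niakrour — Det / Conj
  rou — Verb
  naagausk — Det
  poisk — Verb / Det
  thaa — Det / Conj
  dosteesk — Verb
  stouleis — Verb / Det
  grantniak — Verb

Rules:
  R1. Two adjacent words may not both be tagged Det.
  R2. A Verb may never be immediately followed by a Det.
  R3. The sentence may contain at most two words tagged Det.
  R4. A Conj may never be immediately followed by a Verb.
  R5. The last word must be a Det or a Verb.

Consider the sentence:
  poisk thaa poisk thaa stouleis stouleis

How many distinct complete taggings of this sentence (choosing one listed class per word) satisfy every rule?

1

Candidates per position — 1:poisk {Verb,Det}; 2:thaa {Det,Conj}; 3:poisk {Verb,Det}; 4:thaa {Det,Conj}; 5:stouleis {Verb,Det}; 6:stouleis {Verb,Det}.
There are 64 candidate sequences in total.
The sequences that satisfy every rule: Verb Conj Det Conj Det Verb.
Count = 1.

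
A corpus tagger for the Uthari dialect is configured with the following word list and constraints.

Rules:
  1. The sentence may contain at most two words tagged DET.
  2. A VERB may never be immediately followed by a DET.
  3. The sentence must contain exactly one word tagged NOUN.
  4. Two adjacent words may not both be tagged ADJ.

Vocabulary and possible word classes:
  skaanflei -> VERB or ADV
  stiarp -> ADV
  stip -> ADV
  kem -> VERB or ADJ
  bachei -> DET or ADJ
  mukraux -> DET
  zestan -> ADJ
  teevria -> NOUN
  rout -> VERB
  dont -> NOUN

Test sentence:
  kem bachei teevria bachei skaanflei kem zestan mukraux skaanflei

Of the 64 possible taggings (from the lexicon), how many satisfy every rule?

Candidates per position — 1:kem {VERB,ADJ}; 2:bachei {DET,ADJ}; 3:teevria {NOUN}; 4:bachei {DET,ADJ}; 5:skaanflei {VERB,ADV}; 6:kem {VERB,ADJ}; 7:zestan {ADJ}; 8:mukraux {DET}; 9:skaanflei {VERB,ADV}.
There are 64 candidate sequences in total.
Checking each against the rules leaves 12 sequences.
Count = 12.

12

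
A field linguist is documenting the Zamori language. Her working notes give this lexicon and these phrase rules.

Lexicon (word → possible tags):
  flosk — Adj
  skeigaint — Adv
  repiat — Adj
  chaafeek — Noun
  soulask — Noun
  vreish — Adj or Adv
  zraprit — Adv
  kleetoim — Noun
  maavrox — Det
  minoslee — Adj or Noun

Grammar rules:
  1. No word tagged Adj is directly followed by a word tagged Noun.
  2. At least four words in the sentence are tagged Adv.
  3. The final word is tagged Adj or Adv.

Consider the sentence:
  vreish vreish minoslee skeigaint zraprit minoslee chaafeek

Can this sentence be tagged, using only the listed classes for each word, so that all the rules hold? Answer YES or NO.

NO

Candidates per position — 1:vreish {Adj,Adv}; 2:vreish {Adj,Adv}; 3:minoslee {Adj,Noun}; 4:skeigaint {Adv}; 5:zraprit {Adv}; 6:minoslee {Adj,Noun}; 7:chaafeek {Noun}.
Rule 3 cannot be satisfied by any choice of tags from the lexicon.
So there is no consistent tagging.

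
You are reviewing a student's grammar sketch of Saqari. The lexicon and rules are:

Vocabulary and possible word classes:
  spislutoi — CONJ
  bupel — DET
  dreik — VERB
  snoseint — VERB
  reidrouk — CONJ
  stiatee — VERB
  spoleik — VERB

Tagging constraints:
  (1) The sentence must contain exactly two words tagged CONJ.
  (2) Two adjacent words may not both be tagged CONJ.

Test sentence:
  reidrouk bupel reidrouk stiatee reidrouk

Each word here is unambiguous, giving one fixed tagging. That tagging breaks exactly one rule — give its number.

1

Fixed tagging: CONJ DET CONJ VERB CONJ.
Rule check: R1 fails, R2 ok.
Only rule 1 fails.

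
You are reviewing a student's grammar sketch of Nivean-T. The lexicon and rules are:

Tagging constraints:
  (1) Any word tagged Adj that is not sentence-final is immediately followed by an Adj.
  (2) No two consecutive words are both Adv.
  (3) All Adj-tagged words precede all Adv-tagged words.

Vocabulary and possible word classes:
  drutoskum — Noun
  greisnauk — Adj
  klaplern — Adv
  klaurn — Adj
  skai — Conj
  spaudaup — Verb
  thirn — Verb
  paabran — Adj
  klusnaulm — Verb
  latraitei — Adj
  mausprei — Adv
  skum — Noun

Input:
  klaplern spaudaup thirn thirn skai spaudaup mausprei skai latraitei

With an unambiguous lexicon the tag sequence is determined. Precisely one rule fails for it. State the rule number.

Fixed tagging: Adv Verb Verb Verb Conj Verb Adv Conj Adj.
Applying the rules: R1 ok, R2 ok, R3 fails.
Only rule 3 fails.

3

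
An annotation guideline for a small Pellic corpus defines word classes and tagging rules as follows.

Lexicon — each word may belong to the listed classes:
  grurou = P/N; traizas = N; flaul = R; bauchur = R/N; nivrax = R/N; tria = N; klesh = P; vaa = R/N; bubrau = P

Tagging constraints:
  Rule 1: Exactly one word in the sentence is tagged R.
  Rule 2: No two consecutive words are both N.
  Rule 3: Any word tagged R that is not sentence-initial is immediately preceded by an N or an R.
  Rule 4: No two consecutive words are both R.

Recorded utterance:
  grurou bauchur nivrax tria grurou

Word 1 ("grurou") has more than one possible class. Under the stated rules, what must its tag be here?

P

Candidates per position — 1:grurou {P,N}; 2:bauchur {R,N}; 3:nivrax {R,N}; 4:tria {N}; 5:grurou {P,N}.
Position 3: N is ruled out by rule 2; that leaves R.
Position 5: N is ruled out by rule 2; that leaves P.
Position 2: R is ruled out by rule 1; that leaves N.
Position 1: N is ruled out by rule 2; that leaves P.
The unique satisfying tagging is: P N R N P.
Checking: rule 1 holds; rule 2 holds; rule 3 holds; rule 4 holds.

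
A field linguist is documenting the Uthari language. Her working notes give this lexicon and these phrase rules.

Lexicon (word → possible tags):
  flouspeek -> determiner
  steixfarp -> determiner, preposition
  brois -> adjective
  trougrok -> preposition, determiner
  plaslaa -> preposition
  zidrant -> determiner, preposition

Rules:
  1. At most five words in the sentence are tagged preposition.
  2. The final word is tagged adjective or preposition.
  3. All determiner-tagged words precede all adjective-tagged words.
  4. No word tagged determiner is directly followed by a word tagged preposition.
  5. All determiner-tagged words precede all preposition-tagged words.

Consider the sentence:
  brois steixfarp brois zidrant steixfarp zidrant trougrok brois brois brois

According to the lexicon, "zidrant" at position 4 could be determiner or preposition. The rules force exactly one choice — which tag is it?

Candidates per position — 1:brois {adjective}; 2:steixfarp {determiner,preposition}; 3:brois {adjective}; 4:zidrant {determiner,preposition}; 5:steixfarp {determiner,preposition}; 6:zidrant {determiner,preposition}; 7:trougrok {preposition,determiner}; 8:brois {adjective}; 9:brois {adjective}; 10:brois {adjective}.
If word 2 were determiner, no tagging could satisfy rule 3; so word 2 is preposition.
If word 4 were determiner, no tagging could satisfy rule 3; so word 4 is preposition.
If word 5 were determiner, no tagging could satisfy rule 3; so word 5 is preposition.
If word 6 were determiner, no tagging could satisfy rule 3; so word 6 is preposition.
If word 7 were determiner, no tagging could satisfy rule 3; so word 7 is preposition.
The only consistent sequence is: adjective preposition adjective preposition preposition preposition preposition adjective adjective adjective.
Verifying each rule — rule 1 satisfied; rule 2 satisfied; rule 3 satisfied; rule 4 satisfied; rule 5 satisfied.

preposition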